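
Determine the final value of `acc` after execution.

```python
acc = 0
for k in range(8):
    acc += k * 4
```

Let's trace through this code step by step.

Initialize: acc = 0
Entering loop: for k in range(8):

After execution: acc = 112
112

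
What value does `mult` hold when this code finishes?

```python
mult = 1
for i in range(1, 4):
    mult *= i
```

Let's trace through this code step by step.

Initialize: mult = 1
Entering loop: for i in range(1, 4):

After execution: mult = 6
6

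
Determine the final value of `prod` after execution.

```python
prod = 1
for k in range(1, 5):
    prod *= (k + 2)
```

Let's trace through this code step by step.

Initialize: prod = 1
Entering loop: for k in range(1, 5):

After execution: prod = 360
360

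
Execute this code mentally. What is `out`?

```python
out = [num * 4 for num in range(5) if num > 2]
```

Let's trace through this code step by step.

Initialize: out = [num * 4 for num in range(5) if num > 2]

After execution: out = [12, 16]
[12, 16]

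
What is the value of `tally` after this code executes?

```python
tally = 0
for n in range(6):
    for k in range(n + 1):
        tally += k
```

Let's trace through this code step by step.

Initialize: tally = 0
Entering loop: for n in range(6):

After execution: tally = 35
35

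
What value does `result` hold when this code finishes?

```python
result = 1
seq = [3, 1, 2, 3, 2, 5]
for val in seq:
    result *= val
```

Let's trace through this code step by step.

Initialize: result = 1
Initialize: seq = [3, 1, 2, 3, 2, 5]
Entering loop: for val in seq:

After execution: result = 180
180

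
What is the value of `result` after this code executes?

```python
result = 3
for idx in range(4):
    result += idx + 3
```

Let's trace through this code step by step.

Initialize: result = 3
Entering loop: for idx in range(4):

After execution: result = 21
21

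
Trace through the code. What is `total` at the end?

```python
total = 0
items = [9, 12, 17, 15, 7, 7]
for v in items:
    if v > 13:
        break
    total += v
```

Let's trace through this code step by step.

Initialize: total = 0
Initialize: items = [9, 12, 17, 15, 7, 7]
Entering loop: for v in items:

After execution: total = 21
21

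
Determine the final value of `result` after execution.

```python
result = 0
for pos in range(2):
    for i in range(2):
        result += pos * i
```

Let's trace through this code step by step.

Initialize: result = 0
Entering loop: for pos in range(2):

After execution: result = 1
1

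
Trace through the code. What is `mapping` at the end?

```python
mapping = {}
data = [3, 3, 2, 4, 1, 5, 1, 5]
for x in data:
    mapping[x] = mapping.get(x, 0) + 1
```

Let's trace through this code step by step.

Initialize: mapping = {}
Initialize: data = [3, 3, 2, 4, 1, 5, 1, 5]
Entering loop: for x in data:

After execution: mapping = {3: 2, 2: 1, 4: 1, 1: 2, 5: 2}
{3: 2, 2: 1, 4: 1, 1: 2, 5: 2}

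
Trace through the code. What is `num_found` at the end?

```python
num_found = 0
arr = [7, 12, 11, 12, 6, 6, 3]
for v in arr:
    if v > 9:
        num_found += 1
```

Let's trace through this code step by step.

Initialize: num_found = 0
Initialize: arr = [7, 12, 11, 12, 6, 6, 3]
Entering loop: for v in arr:

After execution: num_found = 3
3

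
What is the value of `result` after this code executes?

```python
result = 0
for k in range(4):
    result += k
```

Let's trace through this code step by step.

Initialize: result = 0
Entering loop: for k in range(4):

After execution: result = 6
6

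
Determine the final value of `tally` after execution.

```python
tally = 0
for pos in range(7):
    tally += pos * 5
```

Let's trace through this code step by step.

Initialize: tally = 0
Entering loop: for pos in range(7):

After execution: tally = 105
105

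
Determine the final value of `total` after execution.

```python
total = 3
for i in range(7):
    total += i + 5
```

Let's trace through this code step by step.

Initialize: total = 3
Entering loop: for i in range(7):

After execution: total = 59
59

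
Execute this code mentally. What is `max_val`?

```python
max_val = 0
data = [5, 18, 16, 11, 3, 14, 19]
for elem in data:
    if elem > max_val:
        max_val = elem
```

Let's trace through this code step by step.

Initialize: max_val = 0
Initialize: data = [5, 18, 16, 11, 3, 14, 19]
Entering loop: for elem in data:

After execution: max_val = 19
19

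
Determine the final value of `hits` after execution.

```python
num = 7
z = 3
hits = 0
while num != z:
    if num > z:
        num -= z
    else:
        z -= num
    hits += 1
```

Let's trace through this code step by step.

Initialize: num = 7
Initialize: z = 3
Initialize: hits = 0
Entering loop: while num != z:

After execution: hits = 4
4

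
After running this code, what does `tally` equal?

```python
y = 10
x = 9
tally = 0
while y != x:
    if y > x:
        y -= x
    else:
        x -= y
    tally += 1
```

Let's trace through this code step by step.

Initialize: y = 10
Initialize: x = 9
Initialize: tally = 0
Entering loop: while y != x:

After execution: tally = 9
9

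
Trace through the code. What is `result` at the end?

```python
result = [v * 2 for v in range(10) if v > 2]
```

Let's trace through this code step by step.

Initialize: result = [v * 2 for v in range(10) if v > 2]

After execution: result = [6, 8, 10, 12, 14, 16, 18]
[6, 8, 10, 12, 14, 16, 18]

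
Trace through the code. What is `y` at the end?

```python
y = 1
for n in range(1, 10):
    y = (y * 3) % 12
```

Let's trace through this code step by step.

Initialize: y = 1
Entering loop: for n in range(1, 10):

After execution: y = 3
3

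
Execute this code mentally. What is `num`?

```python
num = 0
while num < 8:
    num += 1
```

Let's trace through this code step by step.

Initialize: num = 0
Entering loop: while num < 8:

After execution: num = 8
8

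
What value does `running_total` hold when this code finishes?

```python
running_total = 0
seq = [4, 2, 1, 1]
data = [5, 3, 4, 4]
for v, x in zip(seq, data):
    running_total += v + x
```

Let's trace through this code step by step.

Initialize: running_total = 0
Initialize: seq = [4, 2, 1, 1]
Initialize: data = [5, 3, 4, 4]
Entering loop: for v, x in zip(seq, data):

After execution: running_total = 24
24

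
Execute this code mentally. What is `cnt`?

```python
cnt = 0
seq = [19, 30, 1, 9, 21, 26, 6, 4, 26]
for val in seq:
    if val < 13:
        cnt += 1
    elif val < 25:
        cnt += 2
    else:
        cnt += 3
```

Let's trace through this code step by step.

Initialize: cnt = 0
Initialize: seq = [19, 30, 1, 9, 21, 26, 6, 4, 26]
Entering loop: for val in seq:

After execution: cnt = 17
17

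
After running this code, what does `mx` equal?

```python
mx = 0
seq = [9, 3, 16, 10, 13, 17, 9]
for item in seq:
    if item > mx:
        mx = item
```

Let's trace through this code step by step.

Initialize: mx = 0
Initialize: seq = [9, 3, 16, 10, 13, 17, 9]
Entering loop: for item in seq:

After execution: mx = 17
17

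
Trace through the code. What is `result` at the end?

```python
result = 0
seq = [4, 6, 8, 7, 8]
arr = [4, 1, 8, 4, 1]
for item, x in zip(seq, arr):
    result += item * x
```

Let's trace through this code step by step.

Initialize: result = 0
Initialize: seq = [4, 6, 8, 7, 8]
Initialize: arr = [4, 1, 8, 4, 1]
Entering loop: for item, x in zip(seq, arr):

After execution: result = 122
122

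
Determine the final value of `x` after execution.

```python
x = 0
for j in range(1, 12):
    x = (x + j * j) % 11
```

Let's trace through this code step by step.

Initialize: x = 0
Entering loop: for j in range(1, 12):

After execution: x = 0
0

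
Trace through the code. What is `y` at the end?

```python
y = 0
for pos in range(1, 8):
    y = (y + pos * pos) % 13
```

Let's trace through this code step by step.

Initialize: y = 0
Entering loop: for pos in range(1, 8):

After execution: y = 10
10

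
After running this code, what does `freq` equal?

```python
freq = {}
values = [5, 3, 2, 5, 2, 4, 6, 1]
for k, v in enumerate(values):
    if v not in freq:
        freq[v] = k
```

Let's trace through this code step by step.

Initialize: freq = {}
Initialize: values = [5, 3, 2, 5, 2, 4, 6, 1]
Entering loop: for k, v in enumerate(values):

After execution: freq = {5: 0, 3: 1, 2: 2, 4: 5, 6: 6, 1: 7}
{5: 0, 3: 1, 2: 2, 4: 5, 6: 6, 1: 7}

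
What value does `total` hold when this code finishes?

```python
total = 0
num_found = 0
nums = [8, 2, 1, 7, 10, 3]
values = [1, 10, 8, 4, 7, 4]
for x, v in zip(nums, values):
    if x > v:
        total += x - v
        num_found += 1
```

Let's trace through this code step by step.

Initialize: total = 0
Initialize: num_found = 0
Initialize: nums = [8, 2, 1, 7, 10, 3]
Initialize: values = [1, 10, 8, 4, 7, 4]
Entering loop: for x, v in zip(nums, values):

After execution: total = 13
13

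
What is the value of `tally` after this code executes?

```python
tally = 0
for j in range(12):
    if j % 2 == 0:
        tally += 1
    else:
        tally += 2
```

Let's trace through this code step by step.

Initialize: tally = 0
Entering loop: for j in range(12):

After execution: tally = 18
18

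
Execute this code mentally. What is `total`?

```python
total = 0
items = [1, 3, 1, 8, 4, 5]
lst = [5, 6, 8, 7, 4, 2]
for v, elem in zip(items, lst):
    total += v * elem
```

Let's trace through this code step by step.

Initialize: total = 0
Initialize: items = [1, 3, 1, 8, 4, 5]
Initialize: lst = [5, 6, 8, 7, 4, 2]
Entering loop: for v, elem in zip(items, lst):

After execution: total = 113
113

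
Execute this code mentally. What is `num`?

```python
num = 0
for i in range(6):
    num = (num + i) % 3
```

Let's trace through this code step by step.

Initialize: num = 0
Entering loop: for i in range(6):

After execution: num = 0
0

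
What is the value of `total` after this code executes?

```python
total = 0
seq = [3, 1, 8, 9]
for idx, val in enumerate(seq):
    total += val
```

Let's trace through this code step by step.

Initialize: total = 0
Initialize: seq = [3, 1, 8, 9]
Entering loop: for idx, val in enumerate(seq):

After execution: total = 21
21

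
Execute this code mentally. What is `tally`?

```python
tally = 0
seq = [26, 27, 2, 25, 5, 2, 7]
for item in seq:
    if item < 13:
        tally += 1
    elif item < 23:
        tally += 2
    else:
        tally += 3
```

Let's trace through this code step by step.

Initialize: tally = 0
Initialize: seq = [26, 27, 2, 25, 5, 2, 7]
Entering loop: for item in seq:

After execution: tally = 13
13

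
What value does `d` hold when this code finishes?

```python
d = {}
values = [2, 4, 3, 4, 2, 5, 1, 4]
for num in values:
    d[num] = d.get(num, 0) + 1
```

Let's trace through this code step by step.

Initialize: d = {}
Initialize: values = [2, 4, 3, 4, 2, 5, 1, 4]
Entering loop: for num in values:

After execution: d = {2: 2, 4: 3, 3: 1, 5: 1, 1: 1}
{2: 2, 4: 3, 3: 1, 5: 1, 1: 1}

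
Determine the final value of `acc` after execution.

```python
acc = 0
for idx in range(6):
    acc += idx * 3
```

Let's trace through this code step by step.

Initialize: acc = 0
Entering loop: for idx in range(6):

After execution: acc = 45
45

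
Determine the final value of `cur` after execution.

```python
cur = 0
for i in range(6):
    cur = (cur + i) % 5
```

Let's trace through this code step by step.

Initialize: cur = 0
Entering loop: for i in range(6):

After execution: cur = 0
0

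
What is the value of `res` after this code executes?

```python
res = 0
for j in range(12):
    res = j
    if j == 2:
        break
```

Let's trace through this code step by step.

Initialize: res = 0
Entering loop: for j in range(12):

After execution: res = 2
2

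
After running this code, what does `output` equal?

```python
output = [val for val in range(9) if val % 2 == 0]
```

Let's trace through this code step by step.

Initialize: output = [val for val in range(9) if val % 2 == 0]

After execution: output = [0, 2, 4, 6, 8]
[0, 2, 4, 6, 8]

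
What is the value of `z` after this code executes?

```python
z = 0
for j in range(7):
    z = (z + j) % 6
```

Let's trace through this code step by step.

Initialize: z = 0
Entering loop: for j in range(7):

After execution: z = 3
3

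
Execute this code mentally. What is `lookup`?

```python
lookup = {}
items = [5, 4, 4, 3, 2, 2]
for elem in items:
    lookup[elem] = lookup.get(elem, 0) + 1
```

Let's trace through this code step by step.

Initialize: lookup = {}
Initialize: items = [5, 4, 4, 3, 2, 2]
Entering loop: for elem in items:

After execution: lookup = {5: 1, 4: 2, 3: 1, 2: 2}
{5: 1, 4: 2, 3: 1, 2: 2}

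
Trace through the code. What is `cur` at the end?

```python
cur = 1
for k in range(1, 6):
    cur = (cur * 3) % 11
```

Let's trace through this code step by step.

Initialize: cur = 1
Entering loop: for k in range(1, 6):

After execution: cur = 1
1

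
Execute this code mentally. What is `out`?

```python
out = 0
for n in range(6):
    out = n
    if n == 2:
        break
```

Let's trace through this code step by step.

Initialize: out = 0
Entering loop: for n in range(6):

After execution: out = 2
2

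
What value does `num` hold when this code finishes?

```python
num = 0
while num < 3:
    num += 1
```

Let's trace through this code step by step.

Initialize: num = 0
Entering loop: while num < 3:

After execution: num = 3
3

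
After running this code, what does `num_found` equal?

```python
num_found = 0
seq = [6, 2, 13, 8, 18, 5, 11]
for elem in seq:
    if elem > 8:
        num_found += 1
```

Let's trace through this code step by step.

Initialize: num_found = 0
Initialize: seq = [6, 2, 13, 8, 18, 5, 11]
Entering loop: for elem in seq:

After execution: num_found = 3
3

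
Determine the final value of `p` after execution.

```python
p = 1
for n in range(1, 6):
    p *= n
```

Let's trace through this code step by step.

Initialize: p = 1
Entering loop: for n in range(1, 6):

After execution: p = 120
120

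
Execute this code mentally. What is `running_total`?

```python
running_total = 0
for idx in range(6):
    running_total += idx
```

Let's trace through this code step by step.

Initialize: running_total = 0
Entering loop: for idx in range(6):

After execution: running_total = 15
15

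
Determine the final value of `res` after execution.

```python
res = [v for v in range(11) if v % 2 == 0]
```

Let's trace through this code step by step.

Initialize: res = [v for v in range(11) if v % 2 == 0]

After execution: res = [0, 2, 4, 6, 8, 10]
[0, 2, 4, 6, 8, 10]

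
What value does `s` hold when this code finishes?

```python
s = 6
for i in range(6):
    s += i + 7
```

Let's trace through this code step by step.

Initialize: s = 6
Entering loop: for i in range(6):

After execution: s = 63
63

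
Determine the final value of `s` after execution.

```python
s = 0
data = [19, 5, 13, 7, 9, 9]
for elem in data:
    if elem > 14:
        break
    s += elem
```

Let's trace through this code step by step.

Initialize: s = 0
Initialize: data = [19, 5, 13, 7, 9, 9]
Entering loop: for elem in data:

After execution: s = 0
0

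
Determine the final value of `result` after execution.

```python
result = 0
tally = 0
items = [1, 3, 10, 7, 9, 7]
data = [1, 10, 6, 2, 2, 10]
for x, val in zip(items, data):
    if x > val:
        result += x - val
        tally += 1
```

Let's trace through this code step by step.

Initialize: result = 0
Initialize: tally = 0
Initialize: items = [1, 3, 10, 7, 9, 7]
Initialize: data = [1, 10, 6, 2, 2, 10]
Entering loop: for x, val in zip(items, data):

After execution: result = 16
16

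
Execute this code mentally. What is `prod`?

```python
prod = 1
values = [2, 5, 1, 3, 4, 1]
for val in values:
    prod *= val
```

Let's trace through this code step by step.

Initialize: prod = 1
Initialize: values = [2, 5, 1, 3, 4, 1]
Entering loop: for val in values:

After execution: prod = 120
120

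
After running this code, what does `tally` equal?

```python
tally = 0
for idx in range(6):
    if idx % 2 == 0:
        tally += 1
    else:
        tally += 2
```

Let's trace through this code step by step.

Initialize: tally = 0
Entering loop: for idx in range(6):

After execution: tally = 9
9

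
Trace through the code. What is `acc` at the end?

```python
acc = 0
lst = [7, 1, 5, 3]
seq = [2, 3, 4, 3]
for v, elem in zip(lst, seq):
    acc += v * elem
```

Let's trace through this code step by step.

Initialize: acc = 0
Initialize: lst = [7, 1, 5, 3]
Initialize: seq = [2, 3, 4, 3]
Entering loop: for v, elem in zip(lst, seq):

After execution: acc = 46
46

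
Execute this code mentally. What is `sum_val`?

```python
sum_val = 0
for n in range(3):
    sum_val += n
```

Let's trace through this code step by step.

Initialize: sum_val = 0
Entering loop: for n in range(3):

After execution: sum_val = 3
3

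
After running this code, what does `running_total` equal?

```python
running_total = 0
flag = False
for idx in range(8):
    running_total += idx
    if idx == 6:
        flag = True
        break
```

Let's trace through this code step by step.

Initialize: running_total = 0
Initialize: flag = False
Entering loop: for idx in range(8):

After execution: running_total = 21
21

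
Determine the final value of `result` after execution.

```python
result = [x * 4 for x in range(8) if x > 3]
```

Let's trace through this code step by step.

Initialize: result = [x * 4 for x in range(8) if x > 3]

After execution: result = [16, 20, 24, 28]
[16, 20, 24, 28]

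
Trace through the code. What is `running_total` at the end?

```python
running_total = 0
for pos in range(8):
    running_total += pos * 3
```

Let's trace through this code step by step.

Initialize: running_total = 0
Entering loop: for pos in range(8):

After execution: running_total = 84
84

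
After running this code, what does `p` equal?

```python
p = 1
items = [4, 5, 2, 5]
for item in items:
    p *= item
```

Let's trace through this code step by step.

Initialize: p = 1
Initialize: items = [4, 5, 2, 5]
Entering loop: for item in items:

After execution: p = 200
200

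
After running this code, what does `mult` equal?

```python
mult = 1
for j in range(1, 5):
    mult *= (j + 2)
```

Let's trace through this code step by step.

Initialize: mult = 1
Entering loop: for j in range(1, 5):

After execution: mult = 360
360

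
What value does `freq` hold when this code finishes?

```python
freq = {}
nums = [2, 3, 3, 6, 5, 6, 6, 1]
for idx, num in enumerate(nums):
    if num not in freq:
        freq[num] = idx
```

Let's trace through this code step by step.

Initialize: freq = {}
Initialize: nums = [2, 3, 3, 6, 5, 6, 6, 1]
Entering loop: for idx, num in enumerate(nums):

After execution: freq = {2: 0, 3: 1, 6: 3, 5: 4, 1: 7}
{2: 0, 3: 1, 6: 3, 5: 4, 1: 7}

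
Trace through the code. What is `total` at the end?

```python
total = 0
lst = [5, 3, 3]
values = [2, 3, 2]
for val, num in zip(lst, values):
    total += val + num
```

Let's trace through this code step by step.

Initialize: total = 0
Initialize: lst = [5, 3, 3]
Initialize: values = [2, 3, 2]
Entering loop: for val, num in zip(lst, values):

After execution: total = 18
18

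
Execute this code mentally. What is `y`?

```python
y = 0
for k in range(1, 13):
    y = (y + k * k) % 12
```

Let's trace through this code step by step.

Initialize: y = 0
Entering loop: for k in range(1, 13):

After execution: y = 2
2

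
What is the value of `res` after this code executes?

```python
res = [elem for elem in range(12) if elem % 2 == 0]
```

Let's trace through this code step by step.

Initialize: res = [elem for elem in range(12) if elem % 2 == 0]

After execution: res = [0, 2, 4, 6, 8, 10]
[0, 2, 4, 6, 8, 10]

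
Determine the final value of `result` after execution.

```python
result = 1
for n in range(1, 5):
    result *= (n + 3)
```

Let's trace through this code step by step.

Initialize: result = 1
Entering loop: for n in range(1, 5):

After execution: result = 840
840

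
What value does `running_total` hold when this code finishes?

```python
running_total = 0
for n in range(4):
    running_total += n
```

Let's trace through this code step by step.

Initialize: running_total = 0
Entering loop: for n in range(4):

After execution: running_total = 6
6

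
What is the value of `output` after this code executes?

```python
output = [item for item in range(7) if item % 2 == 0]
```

Let's trace through this code step by step.

Initialize: output = [item for item in range(7) if item % 2 == 0]

After execution: output = [0, 2, 4, 6]
[0, 2, 4, 6]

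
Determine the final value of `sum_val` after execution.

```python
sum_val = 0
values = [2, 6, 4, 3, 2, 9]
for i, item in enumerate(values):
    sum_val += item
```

Let's trace through this code step by step.

Initialize: sum_val = 0
Initialize: values = [2, 6, 4, 3, 2, 9]
Entering loop: for i, item in enumerate(values):

After execution: sum_val = 26
26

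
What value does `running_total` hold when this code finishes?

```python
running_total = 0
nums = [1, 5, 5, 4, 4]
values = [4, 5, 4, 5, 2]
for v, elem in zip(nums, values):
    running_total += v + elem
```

Let's trace through this code step by step.

Initialize: running_total = 0
Initialize: nums = [1, 5, 5, 4, 4]
Initialize: values = [4, 5, 4, 5, 2]
Entering loop: for v, elem in zip(nums, values):

After execution: running_total = 39
39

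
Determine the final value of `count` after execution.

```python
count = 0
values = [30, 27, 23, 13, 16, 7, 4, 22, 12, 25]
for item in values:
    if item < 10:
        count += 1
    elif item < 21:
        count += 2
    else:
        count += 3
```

Let's trace through this code step by step.

Initialize: count = 0
Initialize: values = [30, 27, 23, 13, 16, 7, 4, 22, 12, 25]
Entering loop: for item in values:

After execution: count = 23
23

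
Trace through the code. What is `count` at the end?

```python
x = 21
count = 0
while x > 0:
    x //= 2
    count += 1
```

Let's trace through this code step by step.

Initialize: x = 21
Initialize: count = 0
Entering loop: while x > 0:

After execution: count = 5
5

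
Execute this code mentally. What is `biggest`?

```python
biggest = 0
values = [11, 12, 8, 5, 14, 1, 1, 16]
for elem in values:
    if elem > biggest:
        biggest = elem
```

Let's trace through this code step by step.

Initialize: biggest = 0
Initialize: values = [11, 12, 8, 5, 14, 1, 1, 16]
Entering loop: for elem in values:

After execution: biggest = 16
16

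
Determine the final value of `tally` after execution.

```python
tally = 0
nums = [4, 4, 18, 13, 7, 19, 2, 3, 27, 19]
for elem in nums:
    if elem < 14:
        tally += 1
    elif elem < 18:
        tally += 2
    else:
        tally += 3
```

Let's trace through this code step by step.

Initialize: tally = 0
Initialize: nums = [4, 4, 18, 13, 7, 19, 2, 3, 27, 19]
Entering loop: for elem in nums:

After execution: tally = 18
18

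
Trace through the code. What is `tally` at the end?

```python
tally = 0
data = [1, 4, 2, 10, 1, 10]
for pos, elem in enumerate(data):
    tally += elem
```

Let's trace through this code step by step.

Initialize: tally = 0
Initialize: data = [1, 4, 2, 10, 1, 10]
Entering loop: for pos, elem in enumerate(data):

After execution: tally = 28
28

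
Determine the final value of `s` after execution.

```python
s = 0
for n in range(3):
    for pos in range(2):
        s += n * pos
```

Let's trace through this code step by step.

Initialize: s = 0
Entering loop: for n in range(3):

After execution: s = 3
3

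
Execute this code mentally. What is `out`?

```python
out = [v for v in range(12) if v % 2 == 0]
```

Let's trace through this code step by step.

Initialize: out = [v for v in range(12) if v % 2 == 0]

After execution: out = [0, 2, 4, 6, 8, 10]
[0, 2, 4, 6, 8, 10]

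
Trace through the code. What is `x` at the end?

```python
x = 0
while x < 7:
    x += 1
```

Let's trace through this code step by step.

Initialize: x = 0
Entering loop: while x < 7:

After execution: x = 7
7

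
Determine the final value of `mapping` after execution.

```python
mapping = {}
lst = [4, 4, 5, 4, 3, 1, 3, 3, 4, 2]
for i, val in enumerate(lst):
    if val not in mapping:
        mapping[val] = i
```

Let's trace through this code step by step.

Initialize: mapping = {}
Initialize: lst = [4, 4, 5, 4, 3, 1, 3, 3, 4, 2]
Entering loop: for i, val in enumerate(lst):

After execution: mapping = {4: 0, 5: 2, 3: 4, 1: 5, 2: 9}
{4: 0, 5: 2, 3: 4, 1: 5, 2: 9}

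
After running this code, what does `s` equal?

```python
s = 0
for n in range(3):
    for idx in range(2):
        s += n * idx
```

Let's trace through this code step by step.

Initialize: s = 0
Entering loop: for n in range(3):

After execution: s = 3
3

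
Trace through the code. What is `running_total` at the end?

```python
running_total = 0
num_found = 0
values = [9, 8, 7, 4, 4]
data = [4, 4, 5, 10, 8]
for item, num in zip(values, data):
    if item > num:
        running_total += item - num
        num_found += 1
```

Let's trace through this code step by step.

Initialize: running_total = 0
Initialize: num_found = 0
Initialize: values = [9, 8, 7, 4, 4]
Initialize: data = [4, 4, 5, 10, 8]
Entering loop: for item, num in zip(values, data):

After execution: running_total = 11
11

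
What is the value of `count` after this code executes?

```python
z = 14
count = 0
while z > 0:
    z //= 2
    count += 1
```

Let's trace through this code step by step.

Initialize: z = 14
Initialize: count = 0
Entering loop: while z > 0:

After execution: count = 4
4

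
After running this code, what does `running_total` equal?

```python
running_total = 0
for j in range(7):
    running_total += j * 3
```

Let's trace through this code step by step.

Initialize: running_total = 0
Entering loop: for j in range(7):

After execution: running_total = 63
63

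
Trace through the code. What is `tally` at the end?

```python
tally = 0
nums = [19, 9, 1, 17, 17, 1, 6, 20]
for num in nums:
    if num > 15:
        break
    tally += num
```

Let's trace through this code step by step.

Initialize: tally = 0
Initialize: nums = [19, 9, 1, 17, 17, 1, 6, 20]
Entering loop: for num in nums:

After execution: tally = 0
0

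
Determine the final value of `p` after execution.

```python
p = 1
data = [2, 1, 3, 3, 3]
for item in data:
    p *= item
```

Let's trace through this code step by step.

Initialize: p = 1
Initialize: data = [2, 1, 3, 3, 3]
Entering loop: for item in data:

After execution: p = 54
54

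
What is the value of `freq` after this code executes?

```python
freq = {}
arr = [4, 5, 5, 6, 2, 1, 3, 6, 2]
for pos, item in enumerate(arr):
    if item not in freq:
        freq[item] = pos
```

Let's trace through this code step by step.

Initialize: freq = {}
Initialize: arr = [4, 5, 5, 6, 2, 1, 3, 6, 2]
Entering loop: for pos, item in enumerate(arr):

After execution: freq = {4: 0, 5: 1, 6: 3, 2: 4, 1: 5, 3: 6}
{4: 0, 5: 1, 6: 3, 2: 4, 1: 5, 3: 6}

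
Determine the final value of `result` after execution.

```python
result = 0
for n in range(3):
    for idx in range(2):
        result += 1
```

Let's trace through this code step by step.

Initialize: result = 0
Entering loop: for n in range(3):

After execution: result = 6
6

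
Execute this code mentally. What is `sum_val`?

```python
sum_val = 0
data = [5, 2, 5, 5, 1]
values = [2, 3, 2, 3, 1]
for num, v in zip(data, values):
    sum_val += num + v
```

Let's trace through this code step by step.

Initialize: sum_val = 0
Initialize: data = [5, 2, 5, 5, 1]
Initialize: values = [2, 3, 2, 3, 1]
Entering loop: for num, v in zip(data, values):

After execution: sum_val = 29
29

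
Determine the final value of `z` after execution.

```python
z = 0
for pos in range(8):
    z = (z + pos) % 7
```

Let's trace through this code step by step.

Initialize: z = 0
Entering loop: for pos in range(8):

After execution: z = 0
0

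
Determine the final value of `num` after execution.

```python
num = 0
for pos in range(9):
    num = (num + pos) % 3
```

Let's trace through this code step by step.

Initialize: num = 0
Entering loop: for pos in range(9):

After execution: num = 0
0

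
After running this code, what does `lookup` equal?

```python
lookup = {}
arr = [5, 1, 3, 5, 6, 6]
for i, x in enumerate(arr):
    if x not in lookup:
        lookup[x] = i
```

Let's trace through this code step by step.

Initialize: lookup = {}
Initialize: arr = [5, 1, 3, 5, 6, 6]
Entering loop: for i, x in enumerate(arr):

After execution: lookup = {5: 0, 1: 1, 3: 2, 6: 4}
{5: 0, 1: 1, 3: 2, 6: 4}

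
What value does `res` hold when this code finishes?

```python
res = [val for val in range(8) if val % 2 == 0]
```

Let's trace through this code step by step.

Initialize: res = [val for val in range(8) if val % 2 == 0]

After execution: res = [0, 2, 4, 6]
[0, 2, 4, 6]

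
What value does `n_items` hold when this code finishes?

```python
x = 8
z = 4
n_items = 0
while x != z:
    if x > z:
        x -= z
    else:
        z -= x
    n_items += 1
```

Let's trace through this code step by step.

Initialize: x = 8
Initialize: z = 4
Initialize: n_items = 0
Entering loop: while x != z:

After execution: n_items = 1
1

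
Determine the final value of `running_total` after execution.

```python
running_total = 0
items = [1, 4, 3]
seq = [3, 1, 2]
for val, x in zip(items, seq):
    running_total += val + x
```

Let's trace through this code step by step.

Initialize: running_total = 0
Initialize: items = [1, 4, 3]
Initialize: seq = [3, 1, 2]
Entering loop: for val, x in zip(items, seq):

After execution: running_total = 14
14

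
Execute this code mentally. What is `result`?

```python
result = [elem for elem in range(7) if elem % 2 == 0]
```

Let's trace through this code step by step.

Initialize: result = [elem for elem in range(7) if elem % 2 == 0]

After execution: result = [0, 2, 4, 6]
[0, 2, 4, 6]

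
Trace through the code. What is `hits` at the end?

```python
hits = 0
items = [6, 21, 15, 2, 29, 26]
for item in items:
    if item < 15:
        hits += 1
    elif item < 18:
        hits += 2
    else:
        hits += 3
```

Let's trace through this code step by step.

Initialize: hits = 0
Initialize: items = [6, 21, 15, 2, 29, 26]
Entering loop: for item in items:

After execution: hits = 13
13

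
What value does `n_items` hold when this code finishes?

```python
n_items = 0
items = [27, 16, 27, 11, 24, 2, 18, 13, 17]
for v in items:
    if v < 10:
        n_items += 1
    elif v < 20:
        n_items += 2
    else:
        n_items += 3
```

Let's trace through this code step by step.

Initialize: n_items = 0
Initialize: items = [27, 16, 27, 11, 24, 2, 18, 13, 17]
Entering loop: for v in items:

After execution: n_items = 20
20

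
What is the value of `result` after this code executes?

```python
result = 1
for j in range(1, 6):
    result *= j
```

Let's trace through this code step by step.

Initialize: result = 1
Entering loop: for j in range(1, 6):

After execution: result = 120
120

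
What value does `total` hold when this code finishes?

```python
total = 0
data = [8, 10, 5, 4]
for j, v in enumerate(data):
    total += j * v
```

Let's trace through this code step by step.

Initialize: total = 0
Initialize: data = [8, 10, 5, 4]
Entering loop: for j, v in enumerate(data):

After execution: total = 32
32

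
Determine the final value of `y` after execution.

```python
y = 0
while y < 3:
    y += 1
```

Let's trace through this code step by step.

Initialize: y = 0
Entering loop: while y < 3:

After execution: y = 3
3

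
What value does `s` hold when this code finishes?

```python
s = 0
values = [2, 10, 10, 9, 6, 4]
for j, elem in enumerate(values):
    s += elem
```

Let's trace through this code step by step.

Initialize: s = 0
Initialize: values = [2, 10, 10, 9, 6, 4]
Entering loop: for j, elem in enumerate(values):

After execution: s = 41
41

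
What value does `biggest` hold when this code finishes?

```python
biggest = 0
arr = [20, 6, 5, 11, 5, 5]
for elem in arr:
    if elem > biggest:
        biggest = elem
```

Let's trace through this code step by step.

Initialize: biggest = 0
Initialize: arr = [20, 6, 5, 11, 5, 5]
Entering loop: for elem in arr:

After execution: biggest = 20
20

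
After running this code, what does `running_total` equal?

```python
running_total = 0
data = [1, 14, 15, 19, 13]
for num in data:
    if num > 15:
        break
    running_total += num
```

Let's trace through this code step by step.

Initialize: running_total = 0
Initialize: data = [1, 14, 15, 19, 13]
Entering loop: for num in data:

After execution: running_total = 30
30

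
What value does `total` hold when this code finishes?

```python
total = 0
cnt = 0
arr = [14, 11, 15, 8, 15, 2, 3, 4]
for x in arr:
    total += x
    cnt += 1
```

Let's trace through this code step by step.

Initialize: total = 0
Initialize: cnt = 0
Initialize: arr = [14, 11, 15, 8, 15, 2, 3, 4]
Entering loop: for x in arr:

After execution: total = 72
72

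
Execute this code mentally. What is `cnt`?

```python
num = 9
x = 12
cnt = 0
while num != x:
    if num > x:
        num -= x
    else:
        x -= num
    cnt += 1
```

Let's trace through this code step by step.

Initialize: num = 9
Initialize: x = 12
Initialize: cnt = 0
Entering loop: while num != x:

After execution: cnt = 3
3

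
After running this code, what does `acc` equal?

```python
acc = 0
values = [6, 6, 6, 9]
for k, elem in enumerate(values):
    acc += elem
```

Let's trace through this code step by step.

Initialize: acc = 0
Initialize: values = [6, 6, 6, 9]
Entering loop: for k, elem in enumerate(values):

After execution: acc = 27
27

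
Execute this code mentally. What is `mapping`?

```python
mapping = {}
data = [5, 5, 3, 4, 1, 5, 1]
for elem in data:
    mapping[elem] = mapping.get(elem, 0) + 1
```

Let's trace through this code step by step.

Initialize: mapping = {}
Initialize: data = [5, 5, 3, 4, 1, 5, 1]
Entering loop: for elem in data:

After execution: mapping = {5: 3, 3: 1, 4: 1, 1: 2}
{5: 3, 3: 1, 4: 1, 1: 2}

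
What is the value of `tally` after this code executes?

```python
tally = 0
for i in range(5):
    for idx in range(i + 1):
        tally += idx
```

Let's trace through this code step by step.

Initialize: tally = 0
Entering loop: for i in range(5):

After execution: tally = 20
20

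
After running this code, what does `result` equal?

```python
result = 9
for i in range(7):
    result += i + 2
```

Let's trace through this code step by step.

Initialize: result = 9
Entering loop: for i in range(7):

After execution: result = 44
44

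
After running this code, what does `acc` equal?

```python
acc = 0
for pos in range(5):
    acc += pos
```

Let's trace through this code step by step.

Initialize: acc = 0
Entering loop: for pos in range(5):

After execution: acc = 10
10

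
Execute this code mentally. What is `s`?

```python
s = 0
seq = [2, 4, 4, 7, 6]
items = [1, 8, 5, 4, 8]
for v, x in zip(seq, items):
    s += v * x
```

Let's trace through this code step by step.

Initialize: s = 0
Initialize: seq = [2, 4, 4, 7, 6]
Initialize: items = [1, 8, 5, 4, 8]
Entering loop: for v, x in zip(seq, items):

After execution: s = 130
130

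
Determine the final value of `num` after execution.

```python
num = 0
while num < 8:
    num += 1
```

Let's trace through this code step by step.

Initialize: num = 0
Entering loop: while num < 8:

After execution: num = 8
8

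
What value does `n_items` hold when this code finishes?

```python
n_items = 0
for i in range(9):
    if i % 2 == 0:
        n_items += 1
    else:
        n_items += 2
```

Let's trace through this code step by step.

Initialize: n_items = 0
Entering loop: for i in range(9):

After execution: n_items = 13
13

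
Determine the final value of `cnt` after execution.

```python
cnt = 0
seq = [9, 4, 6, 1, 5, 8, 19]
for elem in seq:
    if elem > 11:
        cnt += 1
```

Let's trace through this code step by step.

Initialize: cnt = 0
Initialize: seq = [9, 4, 6, 1, 5, 8, 19]
Entering loop: for elem in seq:

After execution: cnt = 1
1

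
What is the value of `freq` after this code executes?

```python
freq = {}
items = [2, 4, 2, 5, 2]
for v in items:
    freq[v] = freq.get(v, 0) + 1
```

Let's trace through this code step by step.

Initialize: freq = {}
Initialize: items = [2, 4, 2, 5, 2]
Entering loop: for v in items:

After execution: freq = {2: 3, 4: 1, 5: 1}
{2: 3, 4: 1, 5: 1}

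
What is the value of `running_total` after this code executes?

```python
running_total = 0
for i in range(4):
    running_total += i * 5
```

Let's trace through this code step by step.

Initialize: running_total = 0
Entering loop: for i in range(4):

After execution: running_total = 30
30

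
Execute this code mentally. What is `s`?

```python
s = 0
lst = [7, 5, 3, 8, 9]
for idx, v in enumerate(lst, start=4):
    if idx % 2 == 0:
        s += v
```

Let's trace through this code step by step.

Initialize: s = 0
Initialize: lst = [7, 5, 3, 8, 9]
Entering loop: for idx, v in enumerate(lst, start=4):

After execution: s = 19
19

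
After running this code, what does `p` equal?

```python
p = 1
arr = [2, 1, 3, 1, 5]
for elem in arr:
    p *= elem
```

Let's trace through this code step by step.

Initialize: p = 1
Initialize: arr = [2, 1, 3, 1, 5]
Entering loop: for elem in arr:

After execution: p = 30
30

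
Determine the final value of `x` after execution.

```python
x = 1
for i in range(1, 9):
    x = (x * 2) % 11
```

Let's trace through this code step by step.

Initialize: x = 1
Entering loop: for i in range(1, 9):

After execution: x = 3
3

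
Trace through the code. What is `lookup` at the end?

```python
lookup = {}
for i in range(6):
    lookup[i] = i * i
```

Let's trace through this code step by step.

Initialize: lookup = {}
Entering loop: for i in range(6):

After execution: lookup = {0: 0, 1: 1, 2: 4, 3: 9, 4: 16, 5: 25}
{0: 0, 1: 1, 2: 4, 3: 9, 4: 16, 5: 25}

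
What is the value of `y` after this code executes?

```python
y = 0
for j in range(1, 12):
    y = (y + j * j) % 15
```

Let's trace through this code step by step.

Initialize: y = 0
Entering loop: for j in range(1, 12):

After execution: y = 11
11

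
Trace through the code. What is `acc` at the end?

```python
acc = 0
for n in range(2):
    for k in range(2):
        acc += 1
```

Let's trace through this code step by step.

Initialize: acc = 0
Entering loop: for n in range(2):

After execution: acc = 4
4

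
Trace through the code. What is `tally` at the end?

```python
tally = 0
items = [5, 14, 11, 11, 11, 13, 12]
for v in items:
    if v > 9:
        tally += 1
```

Let's trace through this code step by step.

Initialize: tally = 0
Initialize: items = [5, 14, 11, 11, 11, 13, 12]
Entering loop: for v in items:

After execution: tally = 6
6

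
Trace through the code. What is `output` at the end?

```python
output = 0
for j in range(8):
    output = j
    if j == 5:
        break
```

Let's trace through this code step by step.

Initialize: output = 0
Entering loop: for j in range(8):

After execution: output = 5
5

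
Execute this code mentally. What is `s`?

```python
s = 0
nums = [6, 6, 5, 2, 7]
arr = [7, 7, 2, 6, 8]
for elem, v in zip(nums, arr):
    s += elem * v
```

Let's trace through this code step by step.

Initialize: s = 0
Initialize: nums = [6, 6, 5, 2, 7]
Initialize: arr = [7, 7, 2, 6, 8]
Entering loop: for elem, v in zip(nums, arr):

After execution: s = 162
162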